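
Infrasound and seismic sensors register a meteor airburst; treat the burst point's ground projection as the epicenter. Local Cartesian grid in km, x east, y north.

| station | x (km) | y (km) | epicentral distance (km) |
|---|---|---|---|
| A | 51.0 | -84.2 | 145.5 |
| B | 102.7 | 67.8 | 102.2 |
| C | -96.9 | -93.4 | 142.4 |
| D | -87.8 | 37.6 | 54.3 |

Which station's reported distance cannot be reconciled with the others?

B

Solve using three stations at a time. Using A, C, D (subtract circle equations pairwise → linear system) gives (x, y) ≈ (-33.6, 34.2).
Distances from that point to each station vs reported:
  A: calculated 145.5 vs reported 145.5 → residual 0.0 km
  B: calculated 140.4 vs reported 102.2 → residual 38.2 km
  C: calculated 142.4 vs reported 142.4 → residual 0.0 km
  D: calculated 54.3 vs reported 54.3 → residual 0.0 km
A, C, D are mutually consistent (residuals ≈ 0); B is off by 38.2 km.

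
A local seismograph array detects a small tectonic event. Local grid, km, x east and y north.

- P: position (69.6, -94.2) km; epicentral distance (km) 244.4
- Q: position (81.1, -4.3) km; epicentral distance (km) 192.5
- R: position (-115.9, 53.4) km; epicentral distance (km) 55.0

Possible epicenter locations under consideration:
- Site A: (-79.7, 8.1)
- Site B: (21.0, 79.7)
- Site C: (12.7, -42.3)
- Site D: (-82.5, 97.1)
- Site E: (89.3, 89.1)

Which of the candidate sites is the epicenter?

Site D

For each candidate, compare |candidate − station| to the reported distance:
Site A: residuals P 63.4, Q 31.2, R 3.0 → max 63.4 km
Site B: residuals P 63.8, Q 89.2, R 84.4 → max 89.2 km
Site C: residuals P 167.4, Q 114.3, R 105.3 → max 167.4 km
Site D: residuals P 0.0, Q 0.0, R 0.0 → max 0.0 km
Site E: residuals P 60.0, Q 98.7, R 153.3 → max 153.3 km
Only Site D has all residuals ≈ 0.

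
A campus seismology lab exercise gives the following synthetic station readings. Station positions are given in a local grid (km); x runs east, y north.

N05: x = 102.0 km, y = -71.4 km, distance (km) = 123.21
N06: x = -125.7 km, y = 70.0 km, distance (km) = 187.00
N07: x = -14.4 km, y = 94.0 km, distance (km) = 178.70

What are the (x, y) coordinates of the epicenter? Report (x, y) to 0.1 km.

-20.5 km east, -84.6 km north

Circle about each station: (x − 102.0)² + (y + 71.4)² = 123.21²; (x + 125.7)² + (y − 70.0)² = 187.00²; (x + 14.4)² + (y − 94.0)² = 178.70².
Subtracting pairs of circle equations eliminates x²+y² and gives linear equations (the radical axes):
-455.4 x + 282.8 y = -14589.77
-232.8 x + 330.8 y = -23211.59
Solving the 2×2 system: x ≈ -20.5, y ≈ -84.6 km.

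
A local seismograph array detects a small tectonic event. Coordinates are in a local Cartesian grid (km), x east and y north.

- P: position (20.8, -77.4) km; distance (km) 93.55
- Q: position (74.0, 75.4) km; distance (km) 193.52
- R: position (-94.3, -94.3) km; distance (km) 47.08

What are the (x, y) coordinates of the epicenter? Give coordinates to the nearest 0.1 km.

Circle about each station: (x − 20.8)² + (y + 77.4)² = 93.55²; (x − 74.0)² + (y − 75.4)² = 193.52²; (x + 94.3)² + (y + 94.3)² = 47.08².
Subtracting pairs of circle equations eliminates x²+y² and gives linear equations (the radical axes):
106.4 x + 305.6 y = -23960.63
-230.2 x − 33.8 y = 17896.66
Solving the 2×2 system: x ≈ -69.8, y ≈ -54.1 km.
Check against P (with the unrounded x, y): √((x − 20.8)²+(y + 77.4)²) = 93.55 ≈ 93.55 km. ✓

(-69.8, -54.1)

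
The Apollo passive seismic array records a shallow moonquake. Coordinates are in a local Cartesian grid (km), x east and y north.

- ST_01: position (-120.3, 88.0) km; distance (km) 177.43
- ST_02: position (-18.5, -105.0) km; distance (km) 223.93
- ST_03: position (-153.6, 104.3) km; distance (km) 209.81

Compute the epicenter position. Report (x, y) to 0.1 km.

Circle about each station: (x + 120.3)² + (y − 88.0)² = 177.43²; (x + 18.5)² + (y + 105.0)² = 223.93²; (x + 153.6)² + (y − 104.3)² = 209.81².
Subtracting the ST_01 equation from the ST_02 and ST_03 equations removes the quadratic terms:
203.6 x − 386.0 y = -29512.08
-66.6 x + 32.6 y = -283.47
Solving the 2×2 system: x ≈ 56.2, y ≈ 106.1 km.

56.2 km east, 106.1 km north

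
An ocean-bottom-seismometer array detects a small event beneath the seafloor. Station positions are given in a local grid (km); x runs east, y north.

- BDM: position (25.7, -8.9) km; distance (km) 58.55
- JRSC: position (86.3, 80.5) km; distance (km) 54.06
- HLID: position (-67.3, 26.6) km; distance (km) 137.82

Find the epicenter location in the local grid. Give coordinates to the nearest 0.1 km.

(70.5, 28.8)

Circle about each station: (x − 25.7)² + (y + 8.9)² = 58.55²; (x − 86.3)² + (y − 80.5)² = 54.06²; (x + 67.3)² + (y − 26.6)² = 137.82².
Subtracting pairs of circle equations eliminates x²+y² and gives linear equations (the radical axes):
121.2 x + 178.8 y = 13693.86
-186.0 x + 71.0 y = -11069.10
Solving the 2×2 system: x ≈ 70.5, y ≈ 28.8 km.
Check against BDM (with the unrounded x, y): √((x − 25.7)²+(y + 8.9)²) = 58.55 ≈ 58.55 km. ✓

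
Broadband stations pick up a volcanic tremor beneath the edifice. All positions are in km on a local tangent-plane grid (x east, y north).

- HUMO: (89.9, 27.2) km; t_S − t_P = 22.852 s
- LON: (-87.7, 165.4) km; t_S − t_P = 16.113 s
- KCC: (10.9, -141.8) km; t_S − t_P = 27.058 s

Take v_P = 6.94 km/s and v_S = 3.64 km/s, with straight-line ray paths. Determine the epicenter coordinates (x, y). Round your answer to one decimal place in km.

Distance from S−P lag: d = Δt · v_P v_S / (v_P − v_S) = Δt · (6.94·3.64)/(6.94−3.64) ≈ 7.6550·Δt.
So d_HUMO = 174.93, d_LON = 123.35, d_KCC = 207.13 km.
Circle about each station: (x − 89.9)² + (y − 27.2)² = 174.93²; (x + 87.7)² + (y − 165.4)² = 123.35²; (x − 10.9)² + (y + 141.8)² = 207.13².
Subtracting pairs of circle equations eliminates x²+y² and gives linear equations (the radical axes):
-355.2 x + 276.4 y = 41611.88
-158.0 x − 338.0 y = -898.13
Solving the 2×2 system: x ≈ -84.4, y ≈ 42.1 km.
Check against HUMO (with the unrounded x, y): √((x − 89.9)²+(y − 27.2)²) = 174.92 ≈ 174.93 km. ✓

(-84.4, 42.1)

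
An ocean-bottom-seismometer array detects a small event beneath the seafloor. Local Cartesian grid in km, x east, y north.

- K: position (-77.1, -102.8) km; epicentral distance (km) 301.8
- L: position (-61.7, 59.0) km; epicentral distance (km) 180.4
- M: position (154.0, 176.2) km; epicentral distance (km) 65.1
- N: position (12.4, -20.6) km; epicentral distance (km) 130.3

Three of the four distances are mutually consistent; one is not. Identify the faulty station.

Solve using three stations at a time. Using K, L, M (subtract circle equations pairwise → linear system) gives (x, y) ≈ (97.9, 143.1).
Distances from that point to each station vs reported:
  K: calculated 301.8 vs reported 301.8 → residual 0.0 km
  L: calculated 180.4 vs reported 180.4 → residual 0.0 km
  M: calculated 65.1 vs reported 65.1 → residual 0.0 km
  N: calculated 184.7 vs reported 130.3 → residual 54.4 km
K, L, M are mutually consistent (residuals ≈ 0); N is off by 54.4 km.

N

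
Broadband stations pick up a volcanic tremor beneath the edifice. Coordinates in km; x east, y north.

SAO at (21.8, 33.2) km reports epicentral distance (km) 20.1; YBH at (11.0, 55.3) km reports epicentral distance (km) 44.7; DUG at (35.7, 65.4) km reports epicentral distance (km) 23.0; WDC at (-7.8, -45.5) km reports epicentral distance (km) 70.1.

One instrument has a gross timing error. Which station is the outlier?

DUG

Solve using three stations at a time. Using SAO, YBH, WDC (subtract circle equations pairwise → linear system) gives (x, y) ≈ (28.9, 14.3).
Distances from that point to each station vs reported:
  SAO: calculated 20.2 vs reported 20.1 → residual 0.1 km
  YBH: calculated 44.7 vs reported 44.7 → residual 0.0 km
  DUG: calculated 51.6 vs reported 23.0 → residual 28.6 km
  WDC: calculated 70.1 vs reported 70.1 → residual 0.0 km
SAO, YBH, WDC are mutually consistent (residuals ≈ 0); DUG is off by 28.6 km.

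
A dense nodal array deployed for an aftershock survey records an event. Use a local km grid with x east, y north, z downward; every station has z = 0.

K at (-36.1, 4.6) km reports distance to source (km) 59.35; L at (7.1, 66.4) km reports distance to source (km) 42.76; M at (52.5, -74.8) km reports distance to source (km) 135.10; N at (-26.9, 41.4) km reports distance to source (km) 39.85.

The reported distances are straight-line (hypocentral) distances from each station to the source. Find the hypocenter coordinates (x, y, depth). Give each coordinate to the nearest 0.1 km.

x ≈ -5.2 km, y ≈ 42.7 km, depth ≈ 33.4 km

Each station gives a sphere (x−x_i)² + (y−y_i)² + z² = d_i² (stations at z=0).
Subtracting the K sphere from L and M: z² cancels, leaving linear equations in x and y:
86.4 x + 123.6 y = 4829.00
177.2 x − 158.8 y = -7702.67
Solving: x ≈ -5.199, y ≈ 42.704 km (keep extra digits for the depth step; rounded: -5.2, 42.7).
Then from the K sphere: z² = 59.35² − (x + 36.1)² − (y − 4.6)² with x = -5.199, y = 42.704, so z ≈ 33.401 ≈ 33.4 km.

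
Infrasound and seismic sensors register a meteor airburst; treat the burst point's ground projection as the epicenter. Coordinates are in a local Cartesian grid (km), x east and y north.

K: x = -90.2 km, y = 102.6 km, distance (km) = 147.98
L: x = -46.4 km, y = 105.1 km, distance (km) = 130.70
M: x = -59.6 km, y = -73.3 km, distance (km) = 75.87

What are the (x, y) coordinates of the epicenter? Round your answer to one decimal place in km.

Circle about each station: (x + 90.2)² + (y − 102.6)² = 147.98²; (x + 46.4)² + (y − 105.1)² = 130.70²; (x + 59.6)² + (y + 73.3)² = 75.87².
Subtracting the K equation from the L and M equations removes the quadratic terms:
87.6 x + 5.0 y = -648.24
61.2 x − 351.8 y = 6404.07
Solving the 2×2 system: x ≈ -6.3, y ≈ -19.3 km.

-6.3 km east, -19.3 km north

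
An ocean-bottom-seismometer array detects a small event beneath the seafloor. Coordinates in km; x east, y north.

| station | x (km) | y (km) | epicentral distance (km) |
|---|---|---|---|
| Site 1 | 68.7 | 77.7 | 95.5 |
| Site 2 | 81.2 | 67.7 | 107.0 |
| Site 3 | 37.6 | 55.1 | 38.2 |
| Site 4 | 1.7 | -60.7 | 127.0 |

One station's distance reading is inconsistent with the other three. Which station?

Solve using three stations at a time. Using Site 1, Site 2, Site 4 (subtract circle equations pairwise → linear system) gives (x, y) ≈ (-25.7, 63.3).
Distances from that point to each station vs reported:
  Site 1: calculated 95.5 vs reported 95.5 → residual 0.0 km
  Site 2: calculated 107.0 vs reported 107.0 → residual 0.0 km
  Site 3: calculated 63.8 vs reported 38.2 → residual 25.6 km
  Site 4: calculated 127.0 vs reported 127.0 → residual 0.0 km
Site 1, Site 2, Site 4 are mutually consistent (residuals ≈ 0); Site 3 is off by 25.6 km.

Site 3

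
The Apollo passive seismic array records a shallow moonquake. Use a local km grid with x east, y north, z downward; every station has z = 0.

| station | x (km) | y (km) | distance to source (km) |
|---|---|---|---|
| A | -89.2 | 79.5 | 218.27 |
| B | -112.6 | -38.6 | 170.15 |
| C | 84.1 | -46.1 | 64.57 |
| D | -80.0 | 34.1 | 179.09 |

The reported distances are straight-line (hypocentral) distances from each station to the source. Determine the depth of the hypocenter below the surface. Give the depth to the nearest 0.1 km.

depth ≈ 32.2 km

Each station gives a sphere (x−x_i)² + (y−y_i)² + z² = d_i² (stations at z=0).
Subtracting the A sphere from B and C: z² cancels, leaving linear equations in x and y:
-46.8 x − 236.2 y = 18582.60
346.6 x − 251.2 y = 38393.64
Solving: x ≈ 47.004, y ≈ -87.986 km (keep extra digits for the depth step; rounded: 47.0, -88.0).
Then from the A sphere: z² = 218.27² − (x + 89.2)² − (y − 79.5)² with x = 47.004, y = -87.986, so z ≈ 32.229 ≈ 32.2 km.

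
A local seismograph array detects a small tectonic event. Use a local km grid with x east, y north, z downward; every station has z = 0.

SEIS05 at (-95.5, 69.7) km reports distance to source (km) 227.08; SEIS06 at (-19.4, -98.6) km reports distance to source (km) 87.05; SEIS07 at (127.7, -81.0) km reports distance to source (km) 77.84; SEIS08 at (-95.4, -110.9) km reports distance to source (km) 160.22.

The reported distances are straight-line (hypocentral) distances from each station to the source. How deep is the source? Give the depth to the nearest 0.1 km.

Each station gives a sphere (x−x_i)² + (y−y_i)² + z² = d_i² (stations at z=0).
Subtracting the SEIS05 sphere from SEIS06 and SEIS07: z² cancels, leaving linear equations in x and y:
152.2 x − 336.6 y = 40107.60
446.4 x − 301.4 y = 54396.21
Solving: x ≈ 59.600, y ≈ -92.206 km (keep extra digits for the depth step; rounded: 59.6, -92.2).
Then from the SEIS05 sphere: z² = 227.08² − (x + 95.5)² − (y − 69.7)² with x = 59.600, y = -92.206, so z ≈ 35.997 ≈ 36.0 km.
Check against SEIS08 (with the unrounded solution): distance 160.22 ≈ 160.22 km. ✓

depth ≈ 36.0 km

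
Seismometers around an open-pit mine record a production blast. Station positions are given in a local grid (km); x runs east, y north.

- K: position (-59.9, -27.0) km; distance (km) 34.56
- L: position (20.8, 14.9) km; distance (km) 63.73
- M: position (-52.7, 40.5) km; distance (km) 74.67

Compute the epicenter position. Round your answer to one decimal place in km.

Circle about each station: (x + 59.9)² + (y + 27.0)² = 34.56²; (x − 20.8)² + (y − 14.9)² = 63.73²; (x + 52.7)² + (y − 40.5)² = 74.67².
Subtracting the K equation from the L and M equations removes the quadratic terms:
161.4 x + 83.8 y = -6529.48
14.4 x + 135.0 y = -4280.69
Solving the 2×2 system: x ≈ -25.4, y ≈ -29.0 km.
Check against K (with the unrounded x, y): √((x + 59.9)²+(y + 27.0)²) = 34.56 ≈ 34.56 km. ✓

x ≈ -25.4 km, y ≈ -29.0 km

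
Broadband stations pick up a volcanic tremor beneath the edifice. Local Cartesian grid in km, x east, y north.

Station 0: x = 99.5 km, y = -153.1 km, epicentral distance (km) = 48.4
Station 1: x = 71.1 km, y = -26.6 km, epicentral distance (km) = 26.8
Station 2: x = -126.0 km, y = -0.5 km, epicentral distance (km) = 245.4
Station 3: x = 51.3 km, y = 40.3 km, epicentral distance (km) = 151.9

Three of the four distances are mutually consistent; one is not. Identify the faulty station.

Solve using three stations at a time. Using Station 0, Station 2, Station 3 (subtract circle equations pairwise → linear system) gives (x, y) ≈ (96.1, -104.8).
Distances from that point to each station vs reported:
  Station 0: calculated 48.4 vs reported 48.4 → residual 0.0 km
  Station 1: calculated 82.1 vs reported 26.8 → residual 55.3 km
  Station 2: calculated 245.4 vs reported 245.4 → residual 0.0 km
  Station 3: calculated 151.9 vs reported 151.9 → residual 0.0 km
Station 0, Station 2, Station 3 are mutually consistent (residuals ≈ 0); Station 1 is off by 55.3 km.

Station 1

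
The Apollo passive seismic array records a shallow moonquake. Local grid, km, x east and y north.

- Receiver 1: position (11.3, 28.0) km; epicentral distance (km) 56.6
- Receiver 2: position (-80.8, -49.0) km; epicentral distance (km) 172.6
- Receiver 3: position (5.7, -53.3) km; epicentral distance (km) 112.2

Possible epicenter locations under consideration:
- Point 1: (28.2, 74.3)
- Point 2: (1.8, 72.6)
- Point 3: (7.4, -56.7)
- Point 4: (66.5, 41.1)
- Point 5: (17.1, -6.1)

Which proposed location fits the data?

For each candidate, compare |candidate − station| to the reported distance:
Point 1: residuals Receiver 1 7.3, Receiver 2 8.0, Receiver 3 17.4 → max 17.4 km
Point 2: residuals Receiver 1 11.0, Receiver 2 25.6, Receiver 3 13.8 → max 25.6 km
Point 3: residuals Receiver 1 28.2, Receiver 2 84.1, Receiver 3 108.4 → max 108.4 km
Point 4: residuals Receiver 1 0.1, Receiver 2 0.1, Receiver 3 0.1 → max 0.1 km
Point 5: residuals Receiver 1 22.0, Receiver 2 65.7, Receiver 3 63.6 → max 65.7 km
Only Point 4 has all residuals ≈ 0.

Point 4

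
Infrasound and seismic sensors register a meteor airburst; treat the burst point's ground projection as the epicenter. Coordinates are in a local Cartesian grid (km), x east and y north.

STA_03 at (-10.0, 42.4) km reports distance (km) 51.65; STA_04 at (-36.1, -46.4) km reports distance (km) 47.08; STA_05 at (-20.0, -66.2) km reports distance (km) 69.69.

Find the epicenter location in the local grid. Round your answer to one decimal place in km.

-40.2 km east, 0.5 km north

Circle about each station: (x + 10.0)² + (y − 42.4)² = 51.65²; (x + 36.1)² + (y + 46.4)² = 47.08²; (x + 20.0)² + (y + 66.2)² = 69.69².
Subtracting the STA_03 equation from the STA_04 and STA_05 equations removes the quadratic terms:
-52.2 x − 177.6 y = 2009.61
-20.0 x − 217.2 y = 695.71
Solving the 2×2 system: x ≈ -40.2, y ≈ 0.5 km.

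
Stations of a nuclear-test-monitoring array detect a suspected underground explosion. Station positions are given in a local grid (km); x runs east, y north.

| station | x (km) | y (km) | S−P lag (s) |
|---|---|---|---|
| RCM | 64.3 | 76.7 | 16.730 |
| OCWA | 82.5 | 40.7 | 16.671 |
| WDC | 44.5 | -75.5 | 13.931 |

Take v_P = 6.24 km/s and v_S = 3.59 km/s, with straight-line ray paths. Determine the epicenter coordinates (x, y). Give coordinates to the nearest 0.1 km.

-50.5 km east, -5.9 km north

Distance from S−P lag: d = Δt · v_P v_S / (v_P − v_S) = Δt · (6.24·3.59)/(6.24−3.59) ≈ 8.4534·Δt.
So d_RCM = 141.43, d_OCWA = 140.93, d_WDC = 117.76 km.
Circle about each station: (x − 64.3)² + (y − 76.7)² = 141.43²; (x − 82.5)² + (y − 40.7)² = 140.93²; (x − 44.5)² + (y + 75.5)² = 117.76².
Subtracting pairs of circle equations eliminates x²+y² and gives linear equations (the radical axes):
36.4 x − 72.0 y = -1413.46
-39.6 x − 304.4 y = 3798.15
Solving the 2×2 system: x ≈ -50.5, y ≈ -5.9 km.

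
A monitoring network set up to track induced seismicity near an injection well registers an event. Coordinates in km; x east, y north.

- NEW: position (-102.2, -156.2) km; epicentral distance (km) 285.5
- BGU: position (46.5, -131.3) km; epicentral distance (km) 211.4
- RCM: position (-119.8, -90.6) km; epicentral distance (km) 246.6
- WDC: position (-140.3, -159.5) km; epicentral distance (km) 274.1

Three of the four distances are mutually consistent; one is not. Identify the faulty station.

Solve using three stations at a time. Using NEW, BGU, RCM (subtract circle equations pairwise → linear system) gives (x, y) ≈ (58.5, 79.8).
Distances from that point to each station vs reported:
  NEW: calculated 285.6 vs reported 285.5 → residual 0.1 km
  BGU: calculated 211.5 vs reported 211.4 → residual 0.1 km
  RCM: calculated 246.7 vs reported 246.6 → residual 0.1 km
  WDC: calculated 311.1 vs reported 274.1 → residual 37.0 km
NEW, BGU, RCM are mutually consistent (residuals ≈ 0); WDC is off by 37.0 km.

WDC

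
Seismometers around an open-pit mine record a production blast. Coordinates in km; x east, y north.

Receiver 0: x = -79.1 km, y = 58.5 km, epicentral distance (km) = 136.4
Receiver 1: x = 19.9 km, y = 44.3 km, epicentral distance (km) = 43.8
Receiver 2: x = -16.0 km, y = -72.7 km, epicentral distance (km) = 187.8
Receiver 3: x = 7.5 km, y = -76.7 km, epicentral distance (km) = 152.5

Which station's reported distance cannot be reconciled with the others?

Receiver 2

Solve using three stations at a time. Using Receiver 0, Receiver 1, Receiver 3 (subtract circle equations pairwise → linear system) gives (x, y) ≈ (57.0, 67.5).
Distances from that point to each station vs reported:
  Receiver 0: calculated 136.4 vs reported 136.4 → residual 0.0 km
  Receiver 1: calculated 43.8 vs reported 43.8 → residual 0.0 km
  Receiver 2: calculated 158.1 vs reported 187.8 → residual 29.7 km
  Receiver 3: calculated 152.5 vs reported 152.5 → residual 0.0 km
Receiver 0, Receiver 1, Receiver 3 are mutually consistent (residuals ≈ 0); Receiver 2 is off by 29.7 km.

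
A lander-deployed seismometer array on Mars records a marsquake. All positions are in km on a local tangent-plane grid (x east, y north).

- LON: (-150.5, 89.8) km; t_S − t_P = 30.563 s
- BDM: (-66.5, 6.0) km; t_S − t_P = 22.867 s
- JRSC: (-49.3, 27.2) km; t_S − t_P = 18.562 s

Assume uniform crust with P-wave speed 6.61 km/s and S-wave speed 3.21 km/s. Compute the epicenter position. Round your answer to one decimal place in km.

Distance from S−P lag: d = Δt · v_P v_S / (v_P − v_S) = Δt · (6.61·3.21)/(6.61−3.21) ≈ 6.2406·Δt.
So d_LON = 190.73, d_BDM = 142.70, d_JRSC = 115.84 km.
Circle about each station: (x + 150.5)² + (y − 89.8)² = 190.73²; (x + 66.5)² + (y − 6.0)² = 142.70²; (x + 49.3)² + (y − 27.2)² = 115.84².
Subtracting the LON equation from the BDM and JRSC equations removes the quadratic terms:
168.0 x − 167.6 y = -10241.40
202.4 x − 125.2 y = -4584.93
Solving the 2×2 system: x ≈ 39.9, y ≈ 101.1 km.

x ≈ 39.9 km, y ≈ 101.1 km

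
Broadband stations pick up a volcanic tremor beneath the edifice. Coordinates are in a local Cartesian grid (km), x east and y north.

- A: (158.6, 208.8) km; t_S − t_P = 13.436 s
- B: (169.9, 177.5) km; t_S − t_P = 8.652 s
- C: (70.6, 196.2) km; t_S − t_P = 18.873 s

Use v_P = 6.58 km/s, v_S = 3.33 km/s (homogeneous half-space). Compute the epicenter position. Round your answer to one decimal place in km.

Distance from S−P lag: d = Δt · v_P v_S / (v_P − v_S) = Δt · (6.58·3.33)/(6.58−3.33) ≈ 6.7420·Δt.
So d_A = 90.59, d_B = 58.33, d_C = 127.24 km.
Circle about each station: (x − 158.6)² + (y − 208.8)² = 90.59²; (x − 169.9)² + (y − 177.5)² = 58.33²; (x − 70.6)² + (y − 196.2)² = 127.24².
Subtracting pairs of circle equations eliminates x²+y² and gives linear equations (the radical axes):
22.6 x − 62.6 y = -3574.98
-176.0 x − 25.2 y = -33256.07
Solving the 2×2 system: x ≈ 171.9, y ≈ 119.2 km.
Check against A (with the unrounded x, y): √((x − 158.6)²+(y − 208.8)²) = 90.61 ≈ 90.59 km. ✓

(171.9, 119.2)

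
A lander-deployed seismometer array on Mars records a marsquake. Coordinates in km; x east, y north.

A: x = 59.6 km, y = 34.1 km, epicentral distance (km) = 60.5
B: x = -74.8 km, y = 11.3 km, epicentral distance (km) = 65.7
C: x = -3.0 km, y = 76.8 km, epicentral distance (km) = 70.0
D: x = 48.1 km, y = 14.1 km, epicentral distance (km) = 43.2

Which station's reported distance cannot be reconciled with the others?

B

Solve using three stations at a time. Using A, C, D (subtract circle equations pairwise → linear system) gives (x, y) ≈ (5.3, 7.2).
Distances from that point to each station vs reported:
  A: calculated 60.6 vs reported 60.5 → residual 0.1 km
  B: calculated 80.2 vs reported 65.7 → residual 14.5 km
  C: calculated 70.1 vs reported 70.0 → residual 0.1 km
  D: calculated 43.4 vs reported 43.2 → residual 0.2 km
A, C, D are mutually consistent (residuals ≈ 0); B is off by 14.5 km.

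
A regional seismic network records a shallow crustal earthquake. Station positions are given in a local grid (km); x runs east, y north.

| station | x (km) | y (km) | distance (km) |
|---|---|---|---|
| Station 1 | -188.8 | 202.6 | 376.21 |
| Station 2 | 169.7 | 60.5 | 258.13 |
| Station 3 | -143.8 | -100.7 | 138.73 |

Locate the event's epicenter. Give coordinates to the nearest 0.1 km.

Circle about each station: (x + 188.8)² + (y − 202.6)² = 376.21²; (x − 169.7)² + (y − 60.5)² = 258.13²; (x + 143.8)² + (y + 100.7)² = 138.73².
Subtracting pairs of circle equations eliminates x²+y² and gives linear equations (the radical axes):
717.0 x − 284.2 y = 30669.01
90.0 x − 606.6 y = 76414.68
Solving the 2×2 system: x ≈ -7.6, y ≈ -127.1 km.

(-7.6, -127.1)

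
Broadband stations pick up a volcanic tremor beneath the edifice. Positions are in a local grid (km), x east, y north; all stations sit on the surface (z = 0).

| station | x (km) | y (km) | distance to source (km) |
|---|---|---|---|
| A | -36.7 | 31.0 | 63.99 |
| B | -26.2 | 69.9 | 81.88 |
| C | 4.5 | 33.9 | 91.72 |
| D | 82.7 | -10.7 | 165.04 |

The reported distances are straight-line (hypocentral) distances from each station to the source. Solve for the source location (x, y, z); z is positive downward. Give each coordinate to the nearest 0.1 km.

(-68.1, 26.8, 55.6)

Each station gives a sphere (x−x_i)² + (y−y_i)² + z² = d_i² (stations at z=0).
Subtracting the A sphere from B and C: z² cancels, leaving linear equations in x and y:
21.0 x + 77.8 y = 654.95
82.4 x + 5.8 y = -5456.27
Solving: x ≈ -68.103, y ≈ 26.801 km (keep extra digits for the depth step; rounded: -68.1, 26.8).
Then from the A sphere: z² = 63.99² − (x + 36.7)² − (y − 31.0)² with x = -68.103, y = 26.801, so z ≈ 55.596 ≈ 55.6 km.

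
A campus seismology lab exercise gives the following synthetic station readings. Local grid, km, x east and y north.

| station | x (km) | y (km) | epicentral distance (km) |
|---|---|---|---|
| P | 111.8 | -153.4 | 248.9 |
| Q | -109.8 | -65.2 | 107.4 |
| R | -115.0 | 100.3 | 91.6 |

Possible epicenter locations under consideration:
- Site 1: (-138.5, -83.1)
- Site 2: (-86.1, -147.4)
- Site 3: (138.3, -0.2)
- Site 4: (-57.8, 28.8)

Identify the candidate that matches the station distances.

Site 4

For each candidate, compare |candidate − station| to the reported distance:
Site 1: residuals P 11.1, Q 73.6, R 93.3 → max 93.3 km
Site 2: residuals P 50.9, Q 21.9, R 157.8 → max 157.8 km
Site 3: residuals P 93.4, Q 149.1, R 180.9 → max 180.9 km
Site 4: residuals P 0.0, Q 0.0, R 0.0 → max 0.0 km
Only Site 4 has all residuals ≈ 0.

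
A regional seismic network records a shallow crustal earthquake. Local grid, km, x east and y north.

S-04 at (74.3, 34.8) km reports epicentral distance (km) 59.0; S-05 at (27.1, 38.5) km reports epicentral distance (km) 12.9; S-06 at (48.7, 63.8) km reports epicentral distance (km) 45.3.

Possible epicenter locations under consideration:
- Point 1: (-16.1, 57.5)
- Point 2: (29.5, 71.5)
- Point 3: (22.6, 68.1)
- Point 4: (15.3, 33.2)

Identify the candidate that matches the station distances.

For each candidate, compare |candidate − station| to the reported distance:
Point 1: residuals S-04 34.2, S-05 34.3, S-06 19.8 → max 34.3 km
Point 2: residuals S-04 1.1, S-05 20.2, S-06 24.6 → max 24.6 km
Point 3: residuals S-04 2.5, S-05 17.0, S-06 18.8 → max 18.8 km
Point 4: residuals S-04 0.0, S-05 0.0, S-06 0.0 → max 0.0 km
Only Point 4 has all residuals ≈ 0.

Point 4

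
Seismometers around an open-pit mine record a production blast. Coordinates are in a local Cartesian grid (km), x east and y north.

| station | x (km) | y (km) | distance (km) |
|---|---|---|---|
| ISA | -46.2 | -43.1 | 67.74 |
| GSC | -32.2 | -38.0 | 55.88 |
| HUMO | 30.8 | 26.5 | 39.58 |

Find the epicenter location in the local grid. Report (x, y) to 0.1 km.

Circle about each station: (x + 46.2)² + (y + 43.1)² = 67.74²; (x + 32.2)² + (y + 38.0)² = 55.88²; (x − 30.8)² + (y − 26.5)² = 39.58².
Subtracting the ISA equation from the GSC and HUMO equations removes the quadratic terms:
28.0 x + 10.2 y = -45.08
154.0 x + 139.2 y = 680.97
Solving the 2×2 system: x ≈ -5.7, y ≈ 11.2 km.

-5.7 km east, 11.2 km north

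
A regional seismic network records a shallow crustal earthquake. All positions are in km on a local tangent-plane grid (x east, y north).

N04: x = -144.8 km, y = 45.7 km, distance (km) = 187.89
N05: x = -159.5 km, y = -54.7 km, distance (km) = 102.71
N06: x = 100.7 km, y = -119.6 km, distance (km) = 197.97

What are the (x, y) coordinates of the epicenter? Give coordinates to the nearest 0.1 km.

Circle about each station: (x + 144.8)² + (y − 45.7)² = 187.89²; (x + 159.5)² + (y + 54.7)² = 102.71²; (x − 100.7)² + (y + 119.6)² = 197.97².
Subtracting the N04 equation from the N05 and N06 equations removes the quadratic terms:
-29.4 x − 200.8 y = 30130.12
491.0 x − 330.6 y = -2500.35
Solving the 2×2 system: x ≈ -96.6, y ≈ -135.9 km.
Check against N04 (with the unrounded x, y): √((x + 144.8)²+(y − 45.7)²) = 187.89 ≈ 187.89 km. ✓

-96.6 km east, -135.9 km north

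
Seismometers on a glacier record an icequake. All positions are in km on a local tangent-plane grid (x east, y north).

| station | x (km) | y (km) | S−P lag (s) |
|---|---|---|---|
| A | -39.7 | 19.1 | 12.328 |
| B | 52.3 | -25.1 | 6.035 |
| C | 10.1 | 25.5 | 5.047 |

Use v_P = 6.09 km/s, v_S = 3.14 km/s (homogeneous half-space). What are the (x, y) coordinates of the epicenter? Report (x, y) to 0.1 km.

x ≈ 39.9 km, y ≈ 12.0 km

Distance from S−P lag: d = Δt · v_P v_S / (v_P − v_S) = Δt · (6.09·3.14)/(6.09−3.14) ≈ 6.4822·Δt.
So d_A = 79.91, d_B = 39.12, d_C = 32.72 km.
Circle about each station: (x + 39.7)² + (y − 19.1)² = 79.91²; (x − 52.3)² + (y + 25.1)² = 39.12²; (x − 10.1)² + (y − 25.5)² = 32.72².
Subtracting the A equation from the B and C equations removes the quadratic terms:
184.0 x − 88.4 y = 6279.63
99.6 x + 12.8 y = 4126.37
Solving the 2×2 system: x ≈ 39.9, y ≈ 12.0 km.
Check against A (with the unrounded x, y): √((x + 39.7)²+(y − 19.1)²) = 79.91 ≈ 79.91 km. ✓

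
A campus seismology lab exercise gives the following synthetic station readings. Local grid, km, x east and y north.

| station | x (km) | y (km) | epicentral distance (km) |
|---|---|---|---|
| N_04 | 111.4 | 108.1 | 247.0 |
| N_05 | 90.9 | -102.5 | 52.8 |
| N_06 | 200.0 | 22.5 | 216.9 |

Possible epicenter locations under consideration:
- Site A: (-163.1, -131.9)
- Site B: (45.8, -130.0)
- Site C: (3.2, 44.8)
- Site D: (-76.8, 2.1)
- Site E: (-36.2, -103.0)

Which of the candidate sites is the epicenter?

Site B

For each candidate, compare |candidate − station| to the reported distance:
Site A: residuals N_04 117.6, N_05 202.9, N_06 177.7 → max 202.9 km
Site B: residuals N_04 0.0, N_05 0.0, N_06 0.0 → max 0.0 km
Site C: residuals N_04 121.6, N_05 118.6, N_06 18.8 → max 121.6 km
Site D: residuals N_04 31.0, N_05 144.8, N_06 60.7 → max 144.8 km
Site E: residuals N_04 10.6, N_05 74.3, N_06 50.6 → max 74.3 km
Only Site B has all residuals ≈ 0.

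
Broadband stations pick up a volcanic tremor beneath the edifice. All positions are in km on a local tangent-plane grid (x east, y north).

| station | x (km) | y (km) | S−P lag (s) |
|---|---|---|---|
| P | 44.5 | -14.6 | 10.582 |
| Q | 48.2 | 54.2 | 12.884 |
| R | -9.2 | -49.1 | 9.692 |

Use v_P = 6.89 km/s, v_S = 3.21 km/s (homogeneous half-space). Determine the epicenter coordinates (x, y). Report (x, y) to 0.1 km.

Distance from S−P lag: d = Δt · v_P v_S / (v_P − v_S) = Δt · (6.89·3.21)/(6.89−3.21) ≈ 6.0100·Δt.
So d_P = 63.60, d_Q = 77.43, d_R = 58.25 km.
Circle about each station: (x − 44.5)² + (y + 14.6)² = 63.60²; (x − 48.2)² + (y − 54.2)² = 77.43²; (x + 9.2)² + (y + 49.1)² = 58.25².
Subtracting pairs of circle equations eliminates x²+y² and gives linear equations (the radical axes):
7.4 x + 137.6 y = 1117.03
-107.4 x − 69.0 y = 953.94
Solving the 2×2 system: x ≈ -14.6, y ≈ 8.9 km.
Check against P (with the unrounded x, y): √((x − 44.5)²+(y + 14.6)²) = 63.60 ≈ 63.60 km. ✓

x ≈ -14.6 km, y ≈ 8.9 km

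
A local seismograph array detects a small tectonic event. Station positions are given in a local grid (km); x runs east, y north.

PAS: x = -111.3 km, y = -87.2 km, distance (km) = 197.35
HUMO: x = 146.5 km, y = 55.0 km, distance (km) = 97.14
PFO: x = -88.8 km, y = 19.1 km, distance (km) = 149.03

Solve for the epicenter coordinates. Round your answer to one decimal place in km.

Circle about each station: (x + 111.3)² + (y + 87.2)² = 197.35²; (x − 146.5)² + (y − 55.0)² = 97.14²; (x + 88.8)² + (y − 19.1)² = 149.03².
Subtracting pairs of circle equations eliminates x²+y² and gives linear equations (the radical axes):
515.6 x + 284.4 y = 34006.56
45.0 x + 212.6 y = 4995.80
Solving the 2×2 system: x ≈ 60.0, y ≈ 10.8 km.
Check against PAS (with the unrounded x, y): √((x + 111.3)²+(y + 87.2)²) = 197.35 ≈ 197.35 km. ✓

x ≈ 60.0 km, y ≈ 10.8 km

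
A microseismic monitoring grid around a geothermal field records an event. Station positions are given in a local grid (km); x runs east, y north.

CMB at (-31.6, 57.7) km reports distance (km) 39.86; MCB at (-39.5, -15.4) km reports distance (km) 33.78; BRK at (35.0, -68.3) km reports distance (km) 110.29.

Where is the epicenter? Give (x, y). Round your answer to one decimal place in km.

Circle about each station: (x + 31.6)² + (y − 57.7)² = 39.86²; (x + 39.5)² + (y + 15.4)² = 33.78²; (x − 35.0)² + (y + 68.3)² = 110.29².
Subtracting the CMB equation from the MCB and BRK equations removes the quadratic terms:
-15.8 x − 146.2 y = -2082.71
133.2 x − 252.0 y = -9013.02
Solving the 2×2 system: x ≈ -33.8, y ≈ 17.9 km.
Check against CMB (with the unrounded x, y): √((x + 31.6)²+(y − 57.7)²) = 39.86 ≈ 39.86 km. ✓

(-33.8, 17.9)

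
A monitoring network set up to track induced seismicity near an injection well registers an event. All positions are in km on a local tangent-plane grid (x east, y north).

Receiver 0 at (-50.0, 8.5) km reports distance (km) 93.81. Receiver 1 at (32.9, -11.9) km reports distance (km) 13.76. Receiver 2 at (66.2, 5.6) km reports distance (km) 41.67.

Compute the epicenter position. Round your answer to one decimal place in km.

x ≈ 37.7 km, y ≈ -24.8 km

Circle about each station: (x + 50.0)² + (y − 8.5)² = 93.81²; (x − 32.9)² + (y + 11.9)² = 13.76²; (x − 66.2)² + (y − 5.6)² = 41.67².
Subtracting the Receiver 0 equation from the Receiver 1 and Receiver 2 equations removes the quadratic terms:
165.8 x − 40.8 y = 7262.75
232.4 x − 5.8 y = 8905.48
Solving the 2×2 system: x ≈ 37.7, y ≈ -24.8 km.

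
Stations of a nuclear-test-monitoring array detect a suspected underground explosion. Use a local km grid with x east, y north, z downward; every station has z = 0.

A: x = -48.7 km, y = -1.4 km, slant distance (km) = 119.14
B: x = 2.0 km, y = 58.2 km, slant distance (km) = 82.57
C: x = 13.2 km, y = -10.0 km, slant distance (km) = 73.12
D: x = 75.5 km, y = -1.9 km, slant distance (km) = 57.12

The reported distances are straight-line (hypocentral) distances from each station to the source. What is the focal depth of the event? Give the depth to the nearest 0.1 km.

Each station gives a sphere (x−x_i)² + (y−y_i)² + z² = d_i² (stations at z=0).
Subtracting the A sphere from B and C: z² cancels, leaving linear equations in x and y:
101.4 x + 119.2 y = 8394.12
123.8 x − 17.2 y = 6748.40
Solving: x ≈ 57.499, y ≈ 21.508 km (keep extra digits for the depth step; rounded: 57.5, 21.5).
Then from the A sphere: z² = 119.14² − (x + 48.7)² − (y + 1.4)² with x = 57.499, y = 21.508, so z ≈ 48.901 ≈ 48.9 km.
Check against D (with the unrounded solution): distance 57.13 ≈ 57.12 km. ✓

z ≈ 48.9 km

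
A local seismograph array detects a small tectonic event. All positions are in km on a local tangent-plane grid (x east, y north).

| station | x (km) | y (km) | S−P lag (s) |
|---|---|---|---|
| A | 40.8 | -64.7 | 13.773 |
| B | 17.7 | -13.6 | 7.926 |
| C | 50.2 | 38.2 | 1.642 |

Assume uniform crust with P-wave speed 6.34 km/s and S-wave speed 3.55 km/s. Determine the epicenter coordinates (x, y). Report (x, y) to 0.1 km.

Distance from S−P lag: d = Δt · v_P v_S / (v_P − v_S) = Δt · (6.34·3.55)/(6.34−3.55) ≈ 8.0670·Δt.
So d_A = 111.11, d_B = 63.94, d_C = 13.25 km.
Circle about each station: (x − 40.8)² + (y + 64.7)² = 111.11²; (x − 17.7)² + (y + 13.6)² = 63.94²; (x − 50.2)² + (y − 38.2)² = 13.25².
Subtracting the A equation from the B and C equations removes the quadratic terms:
-46.2 x + 102.2 y = 2904.63
18.8 x + 205.8 y = 10298.42
Solving the 2×2 system: x ≈ 39.8, y ≈ 46.4 km.
Check against A (with the unrounded x, y): √((x − 40.8)²+(y + 64.7)²) = 111.11 ≈ 111.11 km. ✓

39.8 km east, 46.4 km north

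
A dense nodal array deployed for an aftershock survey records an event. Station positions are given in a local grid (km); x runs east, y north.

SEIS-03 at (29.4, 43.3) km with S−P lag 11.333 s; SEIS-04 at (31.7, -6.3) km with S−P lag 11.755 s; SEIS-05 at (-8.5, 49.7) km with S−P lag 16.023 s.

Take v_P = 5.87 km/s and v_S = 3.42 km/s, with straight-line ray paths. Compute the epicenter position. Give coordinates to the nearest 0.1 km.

Distance from S−P lag: d = Δt · v_P v_S / (v_P − v_S) = Δt · (5.87·3.42)/(5.87−3.42) ≈ 8.1940·Δt.
So d_SEIS-03 = 92.86, d_SEIS-04 = 96.32, d_SEIS-05 = 131.29 km.
Circle about each station: (x − 29.4)² + (y − 43.3)² = 92.86²; (x − 31.7)² + (y + 6.3)² = 96.32²; (x + 8.5)² + (y − 49.7)² = 131.29².
Subtracting the SEIS-03 equation from the SEIS-04 and SEIS-05 equations removes the quadratic terms:
4.6 x − 99.2 y = -2349.23
-75.8 x + 12.8 y = -8810.99
Solving the 2×2 system: x ≈ 121.2, y ≈ 29.3 km.

(121.2, 29.3)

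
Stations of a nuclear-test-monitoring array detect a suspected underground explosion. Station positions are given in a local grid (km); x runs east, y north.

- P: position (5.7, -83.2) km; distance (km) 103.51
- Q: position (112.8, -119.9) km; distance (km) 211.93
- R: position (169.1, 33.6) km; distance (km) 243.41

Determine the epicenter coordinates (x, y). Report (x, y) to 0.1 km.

x ≈ -69.9 km, y ≈ -12.5 km

Circle about each station: (x − 5.7)² + (y + 83.2)² = 103.51²; (x − 112.8)² + (y + 119.9)² = 211.93²; (x − 169.1)² + (y − 33.6)² = 243.41².
Subtracting the P equation from the Q and R equations removes the quadratic terms:
214.2 x − 73.4 y = -14054.88
326.8 x + 233.6 y = -25765.07
Solving the 2×2 system: x ≈ -69.9, y ≈ -12.5 km.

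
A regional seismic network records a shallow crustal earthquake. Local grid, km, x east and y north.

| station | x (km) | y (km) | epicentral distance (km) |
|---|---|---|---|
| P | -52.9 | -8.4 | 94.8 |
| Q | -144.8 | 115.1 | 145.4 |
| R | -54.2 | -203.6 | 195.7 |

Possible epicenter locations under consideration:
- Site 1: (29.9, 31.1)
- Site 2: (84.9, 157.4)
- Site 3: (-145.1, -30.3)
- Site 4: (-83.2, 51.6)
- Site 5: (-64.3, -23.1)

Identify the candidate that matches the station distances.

For each candidate, compare |candidate − station| to the reported distance:
Site 1: residuals P 3.1, Q 48.4, R 53.6 → max 53.6 km
Site 2: residuals P 120.8, Q 88.2, R 191.2 → max 191.2 km
Site 3: residuals P 0.0, Q 0.0, R 0.0 → max 0.0 km
Site 4: residuals P 27.6, Q 56.9, R 61.1 → max 61.1 km
Site 5: residuals P 76.2, Q 14.5, R 14.9 → max 76.2 km
Only Site 3 has all residuals ≈ 0.

Site 3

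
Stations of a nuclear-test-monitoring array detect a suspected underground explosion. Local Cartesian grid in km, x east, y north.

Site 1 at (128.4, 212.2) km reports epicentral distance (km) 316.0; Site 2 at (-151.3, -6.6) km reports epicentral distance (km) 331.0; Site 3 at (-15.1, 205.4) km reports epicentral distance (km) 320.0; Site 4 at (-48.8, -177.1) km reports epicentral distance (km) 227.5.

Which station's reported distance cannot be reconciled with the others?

Solve using three stations at a time. Using Site 1, Site 2, Site 4 (subtract circle equations pairwise → linear system) gives (x, y) ≈ (165.8, -101.6).
Distances from that point to each station vs reported:
  Site 1: calculated 316.0 vs reported 316.0 → residual 0.0 km
  Site 2: calculated 331.0 vs reported 331.0 → residual 0.0 km
  Site 3: calculated 356.3 vs reported 320.0 → residual 36.3 km
  Site 4: calculated 227.5 vs reported 227.5 → residual 0.0 km
Site 1, Site 2, Site 4 are mutually consistent (residuals ≈ 0); Site 3 is off by 36.3 km.

Site 3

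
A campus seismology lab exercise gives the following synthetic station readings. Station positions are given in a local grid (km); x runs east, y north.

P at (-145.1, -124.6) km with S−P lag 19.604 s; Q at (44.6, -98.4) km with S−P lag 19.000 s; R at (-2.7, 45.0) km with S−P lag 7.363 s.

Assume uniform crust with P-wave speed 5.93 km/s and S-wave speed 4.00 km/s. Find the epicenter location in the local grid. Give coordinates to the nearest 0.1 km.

Distance from S−P lag: d = Δt · v_P v_S / (v_P − v_S) = Δt · (5.93·4.00)/(5.93−4.00) ≈ 12.2902·Δt.
So d_P = 240.94, d_Q = 233.51, d_R = 90.49 km.
Circle about each station: (x + 145.1)² + (y + 124.6)² = 240.94²; (x − 44.6)² + (y + 98.4)² = 233.51²; (x + 2.7)² + (y − 45.0)² = 90.49².
Subtracting pairs of circle equations eliminates x²+y² and gives linear equations (the radical axes):
379.4 x + 52.4 y = -21382.29
284.8 x + 339.2 y = 15316.76
Solving the 2×2 system: x ≈ -70.8, y ≈ 104.6 km.
Check against P (with the unrounded x, y): √((x + 145.1)²+(y + 124.6)²) = 240.95 ≈ 240.94 km. ✓

-70.8 km east, 104.6 km north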